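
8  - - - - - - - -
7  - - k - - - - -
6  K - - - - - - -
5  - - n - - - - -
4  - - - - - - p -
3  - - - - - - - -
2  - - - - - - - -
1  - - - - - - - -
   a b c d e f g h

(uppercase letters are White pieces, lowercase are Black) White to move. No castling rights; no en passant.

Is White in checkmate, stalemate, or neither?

White to move; white king on a6.
In check: yes, from the black knight on c5.
King squares — a5: available; b5: available; b6: attacked by Kc7; a7: available; b7: attacked by Nc5.
Legal moves for White: Ka7, Kb5, Ka5.
White is in check but has 3 legal moves → neither.

neither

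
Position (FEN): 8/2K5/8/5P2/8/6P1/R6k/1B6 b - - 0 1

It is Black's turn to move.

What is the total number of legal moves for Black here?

Black to move; king on h2.
In check: yes, from the white rook on a2.
Legal moves: Kh3, Kxg3, Kh1, Kg1.
Count: 4.

4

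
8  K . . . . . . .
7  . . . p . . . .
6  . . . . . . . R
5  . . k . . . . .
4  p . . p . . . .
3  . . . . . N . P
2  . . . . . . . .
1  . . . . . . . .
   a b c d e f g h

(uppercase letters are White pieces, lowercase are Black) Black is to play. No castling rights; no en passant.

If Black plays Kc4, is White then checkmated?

After Kc4: white king on a8; in check: no.
White is not in check, so this cannot be checkmate.

no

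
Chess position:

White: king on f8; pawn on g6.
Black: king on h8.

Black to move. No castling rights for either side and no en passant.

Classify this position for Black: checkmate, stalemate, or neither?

Black to move; black king on h8.
In check: no.
King squares — g7: attacked by Kf8; h7: attacked by Pg6; g8: attacked by Kf8.
Legal moves for Black: none.
Not in check and no legal moves → stalemate.

stalemate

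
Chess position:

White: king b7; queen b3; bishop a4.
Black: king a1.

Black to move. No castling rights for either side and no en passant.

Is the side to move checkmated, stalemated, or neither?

Black to move; black king on a1.
In check: no.
King squares — b1: attacked by Qb3; a2: attacked by Qb3; b2: attacked by Qb3.
Legal moves for Black: none.
Not in check and no legal moves → stalemate.

stalemate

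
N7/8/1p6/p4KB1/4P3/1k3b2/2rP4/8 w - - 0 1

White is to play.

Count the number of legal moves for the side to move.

White to move; king on f5.
In check: no.
Legal moves: Nc7, Nxb6, Bd8, Be7, Bh6, Bf6, Bh4, Bf4, Be3, Kg6, Kf6, Ke6, Ke5, Kf4, e5, d3, d4.
Count: 17.

17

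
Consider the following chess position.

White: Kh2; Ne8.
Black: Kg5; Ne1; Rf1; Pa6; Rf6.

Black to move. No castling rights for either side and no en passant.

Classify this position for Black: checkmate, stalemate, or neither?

neither

Black to move; black king on g5.
In check: no.
Legal moves for Black include: Rf8, Rf7, Rh6+, Rg6, Re6, Rd6, Rc6, Rb6, R6f5, R6f4, R6f3, R6f2+, Kh6, Kg6, Kh5, Kf5, Kh4, Kg4, ... (list truncated; more exist).
Black has legal moves and is not in check → neither.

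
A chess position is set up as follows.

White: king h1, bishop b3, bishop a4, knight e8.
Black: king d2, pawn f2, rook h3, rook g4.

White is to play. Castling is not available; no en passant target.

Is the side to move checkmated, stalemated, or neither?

checkmate

White to move; white king on h1.
In check: yes, from the black rook on h3.
King squares — g1: attacked by Pf2; g2: attacked by Rg4; h2: attacked by Rh3.
Legal moves for White: none.
In check with no legal moves → checkmate.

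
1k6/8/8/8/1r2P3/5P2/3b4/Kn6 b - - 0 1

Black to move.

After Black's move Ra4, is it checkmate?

After Ra4: white king on a1; in check: yes, from the black rook on a4.
White has 2 legal replies: Kb2, Kxb1.
In check but a legal move exists → not checkmate.

no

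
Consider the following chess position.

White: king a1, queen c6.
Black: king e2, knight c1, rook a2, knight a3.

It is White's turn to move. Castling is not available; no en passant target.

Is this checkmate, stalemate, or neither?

White to move; white king on a1.
In check: yes, from the black rook on a2.
King squares — b1: attacked by Na3; a2: attacked by Nc1; b2: attacked by Ra2.
Legal moves for White: none.
In check with no legal moves → checkmate.

checkmate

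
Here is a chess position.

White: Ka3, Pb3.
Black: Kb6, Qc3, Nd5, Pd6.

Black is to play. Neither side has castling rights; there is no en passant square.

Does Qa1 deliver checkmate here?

After Qa1: white king on a3; in check: yes, from the black queen on a1.
King squares — a2: attacked by Qa1; b2: attacked by Qa1; b3: own pawn; a4: attacked by Qa1; b4: attacked by Nd5.
White has no legal moves → checkmate.

yes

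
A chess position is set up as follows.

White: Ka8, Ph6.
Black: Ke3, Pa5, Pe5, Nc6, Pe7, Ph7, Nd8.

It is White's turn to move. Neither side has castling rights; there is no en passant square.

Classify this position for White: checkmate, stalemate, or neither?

stalemate

White to move; white king on a8.
In check: no.
King squares — a7: attacked by Nc6; b7: attacked by Nd8; b8: attacked by Nc6.
Legal moves for White: none.
Not in check and no legal moves → stalemate.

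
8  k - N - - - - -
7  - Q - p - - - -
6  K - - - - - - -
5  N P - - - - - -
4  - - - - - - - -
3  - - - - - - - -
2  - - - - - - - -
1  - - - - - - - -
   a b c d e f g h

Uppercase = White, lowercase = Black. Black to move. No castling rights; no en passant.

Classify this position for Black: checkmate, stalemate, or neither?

checkmate

Black to move; black king on a8.
In check: yes, from the white queen on b7.
King squares — a7: attacked by Ka6; b7: attacked by Na5; b8: attacked by Qb7.
Legal moves for Black: none.
In check with no legal moves → checkmate.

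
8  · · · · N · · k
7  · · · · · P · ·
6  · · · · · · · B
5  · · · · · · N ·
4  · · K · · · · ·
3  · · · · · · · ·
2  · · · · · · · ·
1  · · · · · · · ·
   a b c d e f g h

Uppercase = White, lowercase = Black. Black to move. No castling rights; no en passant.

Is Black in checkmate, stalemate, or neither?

stalemate

Black to move; black king on h8.
In check: no.
King squares — g7: attacked by Bh6; h7: attacked by Ng5; g8: attacked by Pf7.
Legal moves for Black: none.
Not in check and no legal moves → stalemate.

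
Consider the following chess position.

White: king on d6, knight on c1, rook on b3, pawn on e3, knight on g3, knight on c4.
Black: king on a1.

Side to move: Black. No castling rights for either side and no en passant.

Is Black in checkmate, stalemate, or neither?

stalemate

Black to move; black king on a1.
In check: no.
King squares — b1: attacked by Rb3; a2: attacked by Nc1; b2: attacked by Rb3.
Legal moves for Black: none.
Not in check and no legal moves → stalemate.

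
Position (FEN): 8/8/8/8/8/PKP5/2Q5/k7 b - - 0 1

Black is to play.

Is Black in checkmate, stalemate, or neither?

stalemate

Black to move; black king on a1.
In check: no.
King squares — b1: attacked by Qc2; a2: attacked by Qc2; b2: attacked by Qc2.
Legal moves for Black: none.
Not in check and no legal moves → stalemate.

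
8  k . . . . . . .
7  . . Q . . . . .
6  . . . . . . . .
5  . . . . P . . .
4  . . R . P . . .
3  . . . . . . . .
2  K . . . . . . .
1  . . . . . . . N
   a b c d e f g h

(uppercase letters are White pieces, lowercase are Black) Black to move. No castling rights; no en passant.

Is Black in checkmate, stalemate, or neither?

Black to move; black king on a8.
In check: no.
King squares — a7: attacked by Qc7; b7: attacked by Qc7; b8: attacked by Qc7.
Legal moves for Black: none.
Not in check and no legal moves → stalemate.

stalemate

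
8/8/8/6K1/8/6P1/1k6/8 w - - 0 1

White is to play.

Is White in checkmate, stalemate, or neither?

White to move; white king on g5.
In check: no.
Legal moves for White: Kh6, Kg6, Kf6, Kh5, Kf5, Kh4, Kg4, Kf4, g4.
White has 9 legal moves and is not in check → neither.

neither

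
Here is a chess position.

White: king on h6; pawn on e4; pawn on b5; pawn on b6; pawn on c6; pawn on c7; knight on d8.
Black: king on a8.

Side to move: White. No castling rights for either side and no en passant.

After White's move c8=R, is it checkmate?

After c8=R: black king on a8; in check: yes, from the white rook on c8.
King squares — a7: attacked by Pb6; b7: attacked by Pc6; b8: attacked by Rc8.
Black has no legal moves → checkmate.

yes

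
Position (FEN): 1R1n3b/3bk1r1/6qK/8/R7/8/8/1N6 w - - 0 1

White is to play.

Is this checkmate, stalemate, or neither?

White to move; white king on h6.
In check: yes, from the black queen on g6.
King squares — g5: attacked by Qg6; h5: attacked by Qg6; g6: attacked by Rg7; g7: attacked by Qg6; h7: attacked by Qg6.
Legal moves for White: none.
In check with no legal moves → checkmate.

checkmate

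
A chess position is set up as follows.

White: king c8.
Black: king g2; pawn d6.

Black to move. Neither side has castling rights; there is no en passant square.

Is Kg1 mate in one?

After Kg1: white king on c8; in check: no.
White is not in check, so this cannot be checkmate.

no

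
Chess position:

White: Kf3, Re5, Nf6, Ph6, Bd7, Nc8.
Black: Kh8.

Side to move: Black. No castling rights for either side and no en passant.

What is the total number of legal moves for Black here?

0

Black to move; king on h8.
In check: no.
Legal moves: none.
Count: 0.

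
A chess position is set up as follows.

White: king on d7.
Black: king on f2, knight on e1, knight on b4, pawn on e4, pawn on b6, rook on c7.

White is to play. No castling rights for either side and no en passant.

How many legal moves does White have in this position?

5

White to move; king on d7.
In check: yes, from the black rook on c7.
Legal moves: Ke8, Kd8, Kxc7, Ke6, Kd6.
Count: 5.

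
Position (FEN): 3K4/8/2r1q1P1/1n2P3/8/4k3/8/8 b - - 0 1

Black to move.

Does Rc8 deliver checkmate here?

After Rc8: white king on d8; in check: yes, from the black rook on c8.
King squares — c7: attacked by Nb5; d7: attacked by Qe6; e7: attacked by Qe6; c8: attacked by Qe6; e8: attacked by Qe6.
White has no legal moves → checkmate.

yes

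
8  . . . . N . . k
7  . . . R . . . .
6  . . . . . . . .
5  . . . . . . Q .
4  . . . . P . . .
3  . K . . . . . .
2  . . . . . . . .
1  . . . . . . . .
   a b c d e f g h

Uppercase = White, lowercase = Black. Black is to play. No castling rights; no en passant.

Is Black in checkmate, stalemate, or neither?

stalemate

Black to move; black king on h8.
In check: no.
King squares — g7: attacked by Qg5; h7: attacked by Rd7; g8: attacked by Qg5.
Legal moves for Black: none.
Not in check and no legal moves → stalemate.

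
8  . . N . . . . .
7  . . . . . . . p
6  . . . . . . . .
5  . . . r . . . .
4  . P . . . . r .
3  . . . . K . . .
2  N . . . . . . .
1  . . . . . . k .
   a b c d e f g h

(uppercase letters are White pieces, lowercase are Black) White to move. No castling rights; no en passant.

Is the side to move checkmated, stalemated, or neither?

neither

White to move; white king on e3.
In check: no.
Legal moves for White: Ne7, Na7, Nd6, Nb6, Kf3, Ke2, Nc3, Nc1, b5.
White has 9 legal moves and is not in check → neither.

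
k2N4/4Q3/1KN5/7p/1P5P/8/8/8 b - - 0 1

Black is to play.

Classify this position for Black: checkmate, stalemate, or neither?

stalemate

Black to move; black king on a8.
In check: no.
King squares — a7: attacked by Kb6; b7: attacked by Kb6; b8: attacked by Nc6.
Legal moves for Black: none.
Not in check and no legal moves → stalemate.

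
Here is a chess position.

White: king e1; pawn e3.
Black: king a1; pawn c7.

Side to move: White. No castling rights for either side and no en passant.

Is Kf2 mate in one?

no

After Kf2: black king on a1; in check: no.
Black is not in check, so this cannot be checkmate.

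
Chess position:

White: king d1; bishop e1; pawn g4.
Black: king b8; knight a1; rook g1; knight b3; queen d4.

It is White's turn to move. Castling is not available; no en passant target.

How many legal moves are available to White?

1

White to move; king on d1.
In check: yes, from the black queen on d4.
Legal moves: Ke2.
Count: 1.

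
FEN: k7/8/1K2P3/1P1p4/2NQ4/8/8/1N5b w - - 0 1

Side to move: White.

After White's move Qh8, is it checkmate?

After Qh8: black king on a8; in check: yes, from the white queen on h8.
King squares — a7: attacked by Kb6; b7: attacked by Kb6; b8: attacked by Qh8.
Black has no legal moves → checkmate.

yes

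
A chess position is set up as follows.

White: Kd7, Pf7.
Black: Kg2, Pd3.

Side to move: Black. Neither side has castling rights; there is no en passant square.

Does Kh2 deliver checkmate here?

After Kh2: white king on d7; in check: no.
White is not in check, so this cannot be checkmate.

no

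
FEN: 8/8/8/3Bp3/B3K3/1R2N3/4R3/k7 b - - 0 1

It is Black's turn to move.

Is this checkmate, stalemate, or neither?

stalemate

Black to move; black king on a1.
In check: no.
King squares — b1: attacked by Rb3; a2: attacked by Re2; b2: attacked by Re2.
Legal moves for Black: none.
Not in check and no legal moves → stalemate.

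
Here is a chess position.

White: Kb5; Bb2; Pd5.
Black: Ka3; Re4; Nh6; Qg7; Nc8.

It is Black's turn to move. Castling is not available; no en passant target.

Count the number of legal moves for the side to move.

Black to move; king on a3.
In check: yes, from the white bishop on b2.
Legal moves: Kb3, Kxb2, Ka2, Qxb2+.
Count: 4.

4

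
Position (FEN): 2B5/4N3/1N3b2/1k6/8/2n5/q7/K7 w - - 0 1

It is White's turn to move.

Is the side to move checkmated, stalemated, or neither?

checkmate

White to move; white king on a1.
In check: yes, from the black queen on a2.
King squares — b1: attacked by Qa2; a2: attacked by Nc3; b2: attacked by Qa2.
Legal moves for White: none.
In check with no legal moves → checkmate.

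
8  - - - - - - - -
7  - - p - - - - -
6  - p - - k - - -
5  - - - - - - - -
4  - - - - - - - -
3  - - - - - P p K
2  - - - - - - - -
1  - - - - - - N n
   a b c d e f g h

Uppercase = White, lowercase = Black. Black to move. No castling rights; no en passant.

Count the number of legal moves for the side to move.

Black to move; king on e6.
In check: no.
Legal moves: Kf7, Ke7, Kd7, Kf6, Kd6, Kf5, Ke5, Kd5, Nf2+, c6, b5, g2, c5.
Count: 13.

13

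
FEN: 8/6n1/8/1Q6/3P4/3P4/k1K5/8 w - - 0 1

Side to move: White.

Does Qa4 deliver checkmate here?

After Qa4: black king on a2; in check: yes, from the white queen on a4.
King squares — a1: attacked by Qa4; b1: attacked by Kc2; b2: attacked by Kc2; a3: attacked by Qa4; b3: attacked by Kc2.
Black has no legal moves → checkmate.

yes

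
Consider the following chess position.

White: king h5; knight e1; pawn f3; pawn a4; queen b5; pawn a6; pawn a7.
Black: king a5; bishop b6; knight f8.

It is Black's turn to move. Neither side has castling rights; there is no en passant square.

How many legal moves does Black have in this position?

0

Black to move; king on a5.
In check: yes, from the white queen on b5.
Legal moves: none.
Count: 0.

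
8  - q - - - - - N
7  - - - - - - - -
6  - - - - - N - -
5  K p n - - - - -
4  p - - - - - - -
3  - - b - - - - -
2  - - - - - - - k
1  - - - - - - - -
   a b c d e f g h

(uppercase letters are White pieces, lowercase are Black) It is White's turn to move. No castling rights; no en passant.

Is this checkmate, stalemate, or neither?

checkmate

White to move; white king on a5.
In check: yes, from the black bishop on c3.
King squares — a4: attacked by Pb5; b4: attacked by Bc3; b5: attacked by Qb8; a6: attacked by Nc5; b6: attacked by Qb8.
Legal moves for White: none.
In check with no legal moves → checkmate.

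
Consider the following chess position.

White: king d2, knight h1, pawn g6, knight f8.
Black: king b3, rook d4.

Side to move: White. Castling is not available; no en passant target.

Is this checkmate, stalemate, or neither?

White to move; white king on d2.
In check: yes, from the black rook on d4.
King squares — c1: available; d1: attacked by Rd4; e1: available; c2: attacked by Kb3; e2: available; c3: attacked by Kb3; d3: attacked by Rd4; e3: available.
Legal moves for White: Ke3, Ke2, Ke1, Kc1.
White is in check but has 4 legal moves → neither.

neither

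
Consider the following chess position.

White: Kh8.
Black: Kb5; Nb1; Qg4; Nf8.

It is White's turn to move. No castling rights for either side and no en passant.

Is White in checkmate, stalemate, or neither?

stalemate

White to move; white king on h8.
In check: no.
King squares — g7: attacked by Qg4; h7: attacked by Nf8; g8: attacked by Qg4.
Legal moves for White: none.
Not in check and no legal moves → stalemate.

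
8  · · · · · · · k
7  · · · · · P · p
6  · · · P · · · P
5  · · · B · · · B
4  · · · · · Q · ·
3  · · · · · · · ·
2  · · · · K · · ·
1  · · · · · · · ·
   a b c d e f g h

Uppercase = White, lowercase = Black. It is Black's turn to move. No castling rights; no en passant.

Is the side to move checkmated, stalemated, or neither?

Black to move; black king on h8.
In check: no.
King squares — g7: attacked by Ph6; h7: own pawn; g8: attacked by Pf7.
Legal moves for Black: none.
Not in check and no legal moves → stalemate.

stalemate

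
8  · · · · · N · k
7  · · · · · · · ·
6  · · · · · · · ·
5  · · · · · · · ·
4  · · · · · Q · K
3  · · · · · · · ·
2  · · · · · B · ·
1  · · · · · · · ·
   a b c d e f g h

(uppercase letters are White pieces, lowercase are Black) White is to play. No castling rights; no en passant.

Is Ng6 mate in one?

no

After Ng6: black king on h8; in check: yes, from the white knight on g6.
Black has 3 legal replies: Kg8, Kh7, Kg7.
In check but a legal move exists → not checkmate.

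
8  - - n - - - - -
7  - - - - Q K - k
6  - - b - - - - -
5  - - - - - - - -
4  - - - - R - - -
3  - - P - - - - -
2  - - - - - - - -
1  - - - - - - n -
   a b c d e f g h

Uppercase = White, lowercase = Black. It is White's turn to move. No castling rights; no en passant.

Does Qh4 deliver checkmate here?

After Qh4: black king on h7; in check: yes, from the white queen on h4.
King squares — g6: attacked by Kf7; h6: attacked by Qh4; g7: attacked by Kf7; g8: attacked by Kf7; h8: attacked by Qh4.
Black has no legal moves → checkmate.

yes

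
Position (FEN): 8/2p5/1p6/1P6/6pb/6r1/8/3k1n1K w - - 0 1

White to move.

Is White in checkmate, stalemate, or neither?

White to move; white king on h1.
In check: no.
King squares — g1: attacked by Rg3; g2: attacked by Rg3; h2: attacked by Nf1.
Legal moves for White: none.
Not in check and no legal moves → stalemate.

stalemate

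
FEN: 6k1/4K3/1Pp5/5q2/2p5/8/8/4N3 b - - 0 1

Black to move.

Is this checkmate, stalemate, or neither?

neither

Black to move; black king on g8.
In check: no.
Legal moves for Black include: Kh8, Kh7, Kg7, Qf8+, Qc8, Qh7+, Qf7+, Qd7+, Qg6, Qf6+, Qe6+, Qh5, Qg5+, Qe5+, Qd5, Qc5+, Qb5, Qa5, ... (list truncated; more exist).
Black has legal moves and is not in check → neither.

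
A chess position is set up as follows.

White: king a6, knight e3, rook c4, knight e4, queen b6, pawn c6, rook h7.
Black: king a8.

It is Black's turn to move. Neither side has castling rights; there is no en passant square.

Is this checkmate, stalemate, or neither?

Black to move; black king on a8.
In check: no.
King squares — a7: attacked by Ka6; b7: attacked by Ka6; b8: attacked by Qb6.
Legal moves for Black: none.
Not in check and no legal moves → stalemate.

stalemate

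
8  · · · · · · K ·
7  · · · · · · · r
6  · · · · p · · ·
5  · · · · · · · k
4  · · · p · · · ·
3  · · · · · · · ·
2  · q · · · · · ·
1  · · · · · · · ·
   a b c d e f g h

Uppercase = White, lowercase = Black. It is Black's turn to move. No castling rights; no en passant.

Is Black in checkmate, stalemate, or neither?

Black to move; black king on h5.
In check: no.
Legal moves for Black include: Rh8+, Rg7+, Rf7, Re7, Rd7, Rc7, Rb7, Ra7, Rh6, Kh6, Kg6, Kg5, Kh4, Kg4, Qb8+, Qb7, Qb6, Qb5, ... (list truncated; more exist).
Black has legal moves and is not in check → neither.

neither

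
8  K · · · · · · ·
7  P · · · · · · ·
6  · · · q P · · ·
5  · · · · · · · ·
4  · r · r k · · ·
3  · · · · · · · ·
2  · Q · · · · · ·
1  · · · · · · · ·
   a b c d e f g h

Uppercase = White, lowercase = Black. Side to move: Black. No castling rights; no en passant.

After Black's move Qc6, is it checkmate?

After Qc6: white king on a8; in check: yes, from the black queen on c6.
King squares — a7: own pawn; b7: attacked by Rb4; b8: attacked by Rb4.
White has no legal moves → checkmate.

yes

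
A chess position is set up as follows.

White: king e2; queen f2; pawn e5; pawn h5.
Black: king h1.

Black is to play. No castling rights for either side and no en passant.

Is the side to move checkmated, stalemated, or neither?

Black to move; black king on h1.
In check: no.
King squares — g1: attacked by Qf2; g2: attacked by Qf2; h2: attacked by Qf2.
Legal moves for Black: none.
Not in check and no legal moves → stalemate.

stalemate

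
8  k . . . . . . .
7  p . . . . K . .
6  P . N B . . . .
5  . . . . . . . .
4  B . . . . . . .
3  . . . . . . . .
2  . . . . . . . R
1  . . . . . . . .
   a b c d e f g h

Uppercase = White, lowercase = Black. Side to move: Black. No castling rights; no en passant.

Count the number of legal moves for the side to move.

0

Black to move; king on a8.
In check: no.
Legal moves: none.
Count: 0.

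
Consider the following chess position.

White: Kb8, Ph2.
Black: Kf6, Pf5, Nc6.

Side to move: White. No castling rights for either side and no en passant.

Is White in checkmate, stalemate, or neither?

neither

White to move; white king on b8.
In check: yes, from the black knight on c6.
King squares — a7: attacked by Nc6; b7: available; c7: available; a8: available; c8: available.
Legal moves for White: Kc8, Ka8, Kc7, Kb7.
White is in check but has 4 legal moves → neither.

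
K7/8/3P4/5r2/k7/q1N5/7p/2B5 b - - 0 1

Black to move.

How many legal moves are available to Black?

Black to move; king on a4.
In check: yes, from the white knight on c3.
Legal moves: Ka5, Kb4+, Kb3+, Qxc3.
Count: 4.

4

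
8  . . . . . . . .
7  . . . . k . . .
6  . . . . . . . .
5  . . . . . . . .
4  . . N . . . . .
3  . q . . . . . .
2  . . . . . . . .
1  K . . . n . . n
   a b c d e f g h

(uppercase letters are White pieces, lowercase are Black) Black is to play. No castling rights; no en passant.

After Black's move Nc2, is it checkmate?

yes

After Nc2: white king on a1; in check: yes, from the black knight on c2.
King squares — b1: attacked by Qb3; a2: attacked by Qb3; b2: attacked by Qb3.
White has no legal moves → checkmate.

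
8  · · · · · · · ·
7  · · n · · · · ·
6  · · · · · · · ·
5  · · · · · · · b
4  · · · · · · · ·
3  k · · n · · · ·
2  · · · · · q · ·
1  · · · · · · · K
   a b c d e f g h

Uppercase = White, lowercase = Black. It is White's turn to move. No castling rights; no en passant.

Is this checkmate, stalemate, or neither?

stalemate

White to move; white king on h1.
In check: no.
King squares — g1: attacked by Qf2; g2: attacked by Qf2; h2: attacked by Qf2.
Legal moves for White: none.
Not in check and no legal moves → stalemate.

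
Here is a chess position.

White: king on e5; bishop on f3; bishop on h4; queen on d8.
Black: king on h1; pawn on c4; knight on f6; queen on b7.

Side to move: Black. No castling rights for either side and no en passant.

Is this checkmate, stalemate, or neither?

Black to move; black king on h1.
In check: yes, from the white bishop on f3.
Legal moves for Black: Kh2, Kg1, Qxf3.
Black is in check but has 3 legal moves → neither.

neither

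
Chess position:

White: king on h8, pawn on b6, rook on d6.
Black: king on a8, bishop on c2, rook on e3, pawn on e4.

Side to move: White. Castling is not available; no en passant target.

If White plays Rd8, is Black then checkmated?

After Rd8: black king on a8; in check: yes, from the white rook on d8.
Black has 1 legal reply: Kb7.
In check but a legal move exists → not checkmate.

no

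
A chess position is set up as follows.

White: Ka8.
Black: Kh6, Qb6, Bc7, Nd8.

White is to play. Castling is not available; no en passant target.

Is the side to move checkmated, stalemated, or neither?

White to move; white king on a8.
In check: no.
King squares — a7: attacked by Qb6; b7: attacked by Qb6; b8: attacked by Qb6.
Legal moves for White: none.
Not in check and no legal moves → stalemate.

stalemate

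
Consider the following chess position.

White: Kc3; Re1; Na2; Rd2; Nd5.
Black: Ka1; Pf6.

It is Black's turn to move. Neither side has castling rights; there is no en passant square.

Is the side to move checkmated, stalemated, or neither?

checkmate

Black to move; black king on a1.
In check: yes, from the white rook on e1.
King squares — b1: attacked by Re1; a2: attacked by Rd2; b2: attacked by Rd2.
Legal moves for Black: none.
In check with no legal moves → checkmate.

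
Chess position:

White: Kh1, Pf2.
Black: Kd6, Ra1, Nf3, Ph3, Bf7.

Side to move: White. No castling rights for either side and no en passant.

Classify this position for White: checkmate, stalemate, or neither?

White to move; white king on h1.
In check: yes, from the black rook on a1.
King squares — g1: attacked by Ra1; g2: attacked by Ph3; h2: attacked by Nf3.
Legal moves for White: none.
In check with no legal moves → checkmate.

checkmate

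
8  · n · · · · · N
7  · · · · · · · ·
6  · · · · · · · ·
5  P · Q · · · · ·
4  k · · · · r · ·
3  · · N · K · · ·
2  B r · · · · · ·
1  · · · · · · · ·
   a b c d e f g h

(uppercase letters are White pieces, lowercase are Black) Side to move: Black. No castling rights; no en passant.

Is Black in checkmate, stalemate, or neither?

checkmate

Black to move; black king on a4.
In check: yes, from the white knight on c3.
King squares — a3: attacked by Qc5; b3: attacked by Ba2; b4: attacked by Qc5; a5: attacked by Qc5; b5: attacked by Nc3.
Legal moves for Black: none.
In check with no legal moves → checkmate.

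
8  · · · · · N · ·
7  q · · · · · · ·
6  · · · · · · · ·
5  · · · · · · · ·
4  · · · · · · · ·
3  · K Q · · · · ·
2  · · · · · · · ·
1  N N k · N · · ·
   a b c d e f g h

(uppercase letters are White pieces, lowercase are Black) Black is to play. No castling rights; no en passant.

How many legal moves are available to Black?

2

Black to move; king on c1.
In check: yes, from the white queen on c3.
Legal moves: Kd1, Kxb1.
Count: 2.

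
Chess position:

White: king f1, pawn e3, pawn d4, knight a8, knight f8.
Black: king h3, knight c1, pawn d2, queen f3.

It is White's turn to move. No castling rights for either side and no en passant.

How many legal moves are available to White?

1

White to move; king on f1.
In check: yes, from the black queen on f3.
Legal moves: Kg1.
Count: 1.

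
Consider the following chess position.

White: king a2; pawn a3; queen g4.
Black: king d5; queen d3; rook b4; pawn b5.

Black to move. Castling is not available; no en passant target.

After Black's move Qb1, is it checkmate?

After Qb1: white king on a2; in check: yes, from the black queen on b1.
King squares — a1: attacked by Qb1; b1: attacked by Rb4; b2: attacked by Qb1; a3: own pawn; b3: attacked by Qb1.
White has no legal moves → checkmate.

yes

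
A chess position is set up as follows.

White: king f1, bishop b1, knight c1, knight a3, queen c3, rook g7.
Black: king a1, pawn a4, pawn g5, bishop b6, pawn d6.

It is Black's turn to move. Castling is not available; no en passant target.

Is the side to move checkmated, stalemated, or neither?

Black to move; black king on a1.
In check: yes, from the white queen on c3.
King squares — b1: attacked by Na3; a2: attacked by Bb1; b2: attacked by Qc3.
Legal moves for Black: none.
In check with no legal moves → checkmate.

checkmate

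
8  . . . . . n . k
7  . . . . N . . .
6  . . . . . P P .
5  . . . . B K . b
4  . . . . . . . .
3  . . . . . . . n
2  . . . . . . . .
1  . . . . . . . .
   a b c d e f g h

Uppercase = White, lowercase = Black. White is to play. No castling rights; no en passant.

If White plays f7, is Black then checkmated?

After f7: black king on h8; in check: yes, from the white bishop on e5.
King squares — g7: attacked by Be5; h7: attacked by Pg6; g8: attacked by Ne7.
Black has no legal moves → checkmate.

yes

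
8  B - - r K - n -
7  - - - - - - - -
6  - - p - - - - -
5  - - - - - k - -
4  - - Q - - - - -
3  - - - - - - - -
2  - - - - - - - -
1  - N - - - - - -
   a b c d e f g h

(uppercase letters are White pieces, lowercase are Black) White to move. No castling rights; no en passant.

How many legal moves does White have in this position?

White to move; king on e8.
In check: yes, from the black rook on d8.
Legal moves: Kxd8, Kf7.
Count: 2.

2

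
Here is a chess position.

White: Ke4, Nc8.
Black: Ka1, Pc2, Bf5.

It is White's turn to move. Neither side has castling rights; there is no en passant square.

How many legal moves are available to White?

White to move; king on e4.
In check: yes, from the black bishop on f5.
Legal moves: Kxf5, Ke5, Kd5, Kf4, Kd4, Kf3, Ke3.
Count: 7.

7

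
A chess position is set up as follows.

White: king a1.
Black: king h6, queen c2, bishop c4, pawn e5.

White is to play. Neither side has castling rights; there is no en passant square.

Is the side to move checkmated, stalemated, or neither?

White to move; white king on a1.
In check: no.
King squares — b1: attacked by Qc2; a2: attacked by Qc2; b2: attacked by Qc2.
Legal moves for White: none.
Not in check and no legal moves → stalemate.

stalemate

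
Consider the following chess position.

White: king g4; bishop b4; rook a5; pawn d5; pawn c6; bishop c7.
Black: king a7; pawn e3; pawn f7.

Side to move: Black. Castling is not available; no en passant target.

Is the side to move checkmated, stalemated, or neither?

Black to move; black king on a7.
In check: yes, from the white rook on a5.
King squares — a6: attacked by Ra5; b6: attacked by Bc7; b7: attacked by Pc6; a8: attacked by Ra5; b8: attacked by Bc7.
Legal moves for Black: none.
In check with no legal moves → checkmate.

checkmate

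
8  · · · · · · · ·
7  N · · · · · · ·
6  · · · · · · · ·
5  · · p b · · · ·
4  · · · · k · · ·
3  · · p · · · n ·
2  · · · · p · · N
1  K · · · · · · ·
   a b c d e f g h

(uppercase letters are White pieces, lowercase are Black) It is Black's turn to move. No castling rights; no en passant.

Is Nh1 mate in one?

After Nh1: white king on a1; in check: no.
White is not in check, so this cannot be checkmate.

no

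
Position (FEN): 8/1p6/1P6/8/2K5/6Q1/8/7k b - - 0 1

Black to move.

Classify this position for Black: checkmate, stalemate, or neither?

stalemate

Black to move; black king on h1.
In check: no.
King squares — g1: attacked by Qg3; g2: attacked by Qg3; h2: attacked by Qg3.
Legal moves for Black: none.
Not in check and no legal moves → stalemate.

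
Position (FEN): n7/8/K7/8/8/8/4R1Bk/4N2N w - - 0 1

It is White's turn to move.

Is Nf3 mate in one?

After Nf3: black king on h2; in check: yes, from the white knight on f3.
King squares — g1: attacked by Nf3; h1: attacked by Bg2; g2: attacked by Re2; g3: attacked by Nh1; h3: attacked by Bg2.
Black has no legal moves → checkmate.

yes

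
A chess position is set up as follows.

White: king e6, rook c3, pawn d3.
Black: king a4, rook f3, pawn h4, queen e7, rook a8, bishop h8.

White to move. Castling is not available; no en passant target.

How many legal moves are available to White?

White to move; king on e6.
In check: yes, from the black queen on e7.
Legal moves: Kxe7, Kd5.
Count: 2.

2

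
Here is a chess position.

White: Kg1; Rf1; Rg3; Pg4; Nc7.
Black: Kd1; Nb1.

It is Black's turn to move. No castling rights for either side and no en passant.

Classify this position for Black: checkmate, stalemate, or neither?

Black to move; black king on d1.
In check: yes, from the white rook on f1.
King squares — c1: attacked by Rf1; e1: attacked by Rf1; c2: available; d2: available; e2: available.
Legal moves for Black: Ke2, Kd2, Kc2.
Black is in check but has 3 legal moves → neither.

neither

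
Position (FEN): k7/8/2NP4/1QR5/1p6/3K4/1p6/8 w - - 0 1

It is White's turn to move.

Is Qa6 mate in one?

After Qa6: black king on a8; in check: yes, from the white queen on a6.
King squares — a7: attacked by Qa6; b7: attacked by Qa6; b8: attacked by Nc6.
Black has no legal moves → checkmate.

yes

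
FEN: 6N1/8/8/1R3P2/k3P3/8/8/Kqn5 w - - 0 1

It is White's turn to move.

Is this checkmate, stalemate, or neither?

White to move; white king on a1.
In check: yes, from the black queen on b1.
King squares — b1: available; a2: attacked by Qb1; b2: attacked by Qb1.
Legal moves for White: Kxb1, Rxb1.
White is in check but has 2 legal moves → neither.

neither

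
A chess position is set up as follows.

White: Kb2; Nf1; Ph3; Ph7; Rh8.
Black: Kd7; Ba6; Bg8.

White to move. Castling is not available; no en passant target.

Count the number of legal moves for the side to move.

16

White to move; king on b2.
In check: no.
Legal moves: Rxg8, Kc3, Ka3, Kc2, Kc1, Kb1, Ka1, Ng3, Ne3, Nh2, Nd2, hxg8=Q, hxg8=R, hxg8=B, hxg8=N, h4.
Count: 16.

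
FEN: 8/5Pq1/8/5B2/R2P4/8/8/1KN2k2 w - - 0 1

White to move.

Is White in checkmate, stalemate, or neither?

White to move; white king on b1.
In check: no.
Legal moves for White include: Bc8, Bh7, Bd7, Bg6, Be6, Bg4, Be4, Bh3+, Bd3+, Bc2, Ra8, Ra7, Ra6, Ra5, Rc4, Rb4, Ra3, Ra2, ... (list truncated; more exist).
White has legal moves and is not in check → neither.

neither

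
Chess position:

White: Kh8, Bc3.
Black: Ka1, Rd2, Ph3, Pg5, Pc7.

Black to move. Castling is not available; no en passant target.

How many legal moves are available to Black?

3

Black to move; king on a1.
In check: yes, from the white bishop on c3.
Legal moves: Ka2, Kb1, Rb2.
Count: 3.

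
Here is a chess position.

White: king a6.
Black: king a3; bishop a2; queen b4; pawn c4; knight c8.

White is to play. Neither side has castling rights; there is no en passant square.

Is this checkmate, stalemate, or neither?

White to move; white king on a6.
In check: no.
King squares — a5: attacked by Qb4; b5: attacked by Qb4; b6: attacked by Qb4; a7: attacked by Nc8; b7: attacked by Qb4.
Legal moves for White: none.
Not in check and no legal moves → stalemate.

stalemate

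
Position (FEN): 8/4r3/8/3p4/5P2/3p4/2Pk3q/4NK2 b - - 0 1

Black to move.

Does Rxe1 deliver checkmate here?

After Rxe1: white king on f1; in check: yes, from the black rook on e1.
King squares — e1: attacked by Kd2; g1: attacked by Re1; e2: attacked by Re1; f2: attacked by Qh2; g2: attacked by Qh2.
White has no legal moves → checkmate.

yes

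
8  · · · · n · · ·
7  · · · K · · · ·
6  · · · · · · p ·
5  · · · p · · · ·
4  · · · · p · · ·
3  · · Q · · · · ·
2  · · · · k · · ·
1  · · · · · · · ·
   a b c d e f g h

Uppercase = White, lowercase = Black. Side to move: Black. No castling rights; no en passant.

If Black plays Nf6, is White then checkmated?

After Nf6: white king on d7; in check: yes, from the black knight on f6.
White has 8 legal replies: Kd8, Kc8, Ke7, Kc7, Ke6, Kd6, Kc6, Qxf6.
In check but a legal move exists → not checkmate.

no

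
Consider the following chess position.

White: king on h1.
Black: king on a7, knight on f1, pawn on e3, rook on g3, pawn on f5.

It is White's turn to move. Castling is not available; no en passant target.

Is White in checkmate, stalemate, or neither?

stalemate

White to move; white king on h1.
In check: no.
King squares — g1: attacked by Rg3; g2: attacked by Rg3; h2: attacked by Nf1.
Legal moves for White: none.
Not in check and no legal moves → stalemate.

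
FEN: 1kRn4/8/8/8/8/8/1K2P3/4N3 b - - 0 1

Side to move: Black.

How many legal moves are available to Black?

Black to move; king on b8.
In check: yes, from the white rook on c8.
Legal moves: Kxc8, Kb7, Ka7.
Count: 3.

3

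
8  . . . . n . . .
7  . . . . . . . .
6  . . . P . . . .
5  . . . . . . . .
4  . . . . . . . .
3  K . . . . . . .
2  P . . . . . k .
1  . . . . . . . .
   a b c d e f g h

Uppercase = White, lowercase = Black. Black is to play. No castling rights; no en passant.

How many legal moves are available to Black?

Black to move; king on g2.
In check: no.
Legal moves: Ng7, Nc7, Nf6, Nxd6, Kh3, Kg3, Kf3, Kh2, Kf2, Kh1, Kg1, Kf1.
Count: 12.

12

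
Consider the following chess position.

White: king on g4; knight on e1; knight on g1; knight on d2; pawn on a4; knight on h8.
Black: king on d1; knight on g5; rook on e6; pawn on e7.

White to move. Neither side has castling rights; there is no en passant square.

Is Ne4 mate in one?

After Ne4: black king on d1; in check: no.
Black is not in check, so this cannot be checkmate.

no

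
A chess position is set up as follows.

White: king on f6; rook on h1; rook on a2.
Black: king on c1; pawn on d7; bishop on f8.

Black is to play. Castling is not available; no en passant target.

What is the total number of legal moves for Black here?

Black to move; king on c1.
In check: yes, from the white rook on h1.
Legal moves: none.
Count: 0.

0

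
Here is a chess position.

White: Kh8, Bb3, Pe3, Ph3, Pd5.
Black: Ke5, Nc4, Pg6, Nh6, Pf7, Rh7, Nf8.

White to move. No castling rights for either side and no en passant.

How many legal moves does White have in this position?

0

White to move; king on h8.
In check: yes, from the black rook on h7.
Legal moves: none.
Count: 0.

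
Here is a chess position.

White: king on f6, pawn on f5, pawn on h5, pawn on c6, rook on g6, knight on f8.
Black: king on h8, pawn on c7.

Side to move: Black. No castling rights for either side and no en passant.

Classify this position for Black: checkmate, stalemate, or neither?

stalemate

Black to move; black king on h8.
In check: no.
King squares — g7: attacked by Kf6; h7: attacked by Nf8; g8: attacked by Rg6.
Legal moves for Black: none.
Not in check and no legal moves → stalemate.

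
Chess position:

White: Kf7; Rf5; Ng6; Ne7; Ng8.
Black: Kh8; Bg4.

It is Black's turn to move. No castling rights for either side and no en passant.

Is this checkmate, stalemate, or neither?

neither

Black to move; black king on h8.
In check: yes, from the white knight on g6.
Legal moves for Black: Kh7.
Black is in check but has 1 legal move → neither.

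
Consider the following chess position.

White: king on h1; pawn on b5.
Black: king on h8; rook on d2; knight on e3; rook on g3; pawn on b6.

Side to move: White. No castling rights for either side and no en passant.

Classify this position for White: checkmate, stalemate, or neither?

stalemate

White to move; white king on h1.
In check: no.
King squares — g1: attacked by Rg3; g2: attacked by Rd2; h2: attacked by Rd2.
Legal moves for White: none.
Not in check and no legal moves → stalemate.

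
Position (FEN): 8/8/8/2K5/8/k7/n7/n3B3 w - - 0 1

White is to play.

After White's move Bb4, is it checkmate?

After Bb4: black king on a3; in check: yes, from the white bishop on b4.
Black has 4 legal replies: Ka4, Kb3, Kb2, Nxb4.
In check but a legal move exists → not checkmate.

no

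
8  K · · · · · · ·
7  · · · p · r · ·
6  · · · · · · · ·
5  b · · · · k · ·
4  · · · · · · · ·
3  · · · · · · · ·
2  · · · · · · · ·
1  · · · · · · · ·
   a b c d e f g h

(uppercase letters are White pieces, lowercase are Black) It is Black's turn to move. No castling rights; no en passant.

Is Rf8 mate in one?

After Rf8: white king on a8; in check: yes, from the black rook on f8.
White has 2 legal replies: Kb7, Ka7.
In check but a legal move exists → not checkmate.

no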